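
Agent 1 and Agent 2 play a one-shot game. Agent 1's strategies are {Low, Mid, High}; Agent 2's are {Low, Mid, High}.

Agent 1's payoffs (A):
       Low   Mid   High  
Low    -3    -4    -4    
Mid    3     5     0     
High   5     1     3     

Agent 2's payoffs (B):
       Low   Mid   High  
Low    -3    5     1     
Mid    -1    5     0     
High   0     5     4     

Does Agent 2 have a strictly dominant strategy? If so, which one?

Check whether one of Agent 2's strategies beats all alternatives regardless of what the opponent does.
Mid strictly dominates: vs Low: 5 > each of {-3, 1}; vs Mid: 5 > each of {-1, 0}; vs High: 5 > each of {0, 4}.

Mid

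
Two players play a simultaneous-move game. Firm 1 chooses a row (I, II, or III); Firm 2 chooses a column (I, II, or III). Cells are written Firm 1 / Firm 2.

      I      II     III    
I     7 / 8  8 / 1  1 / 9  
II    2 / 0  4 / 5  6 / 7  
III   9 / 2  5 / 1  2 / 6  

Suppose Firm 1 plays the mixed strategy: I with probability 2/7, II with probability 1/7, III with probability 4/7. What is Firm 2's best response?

III

Compute Firm 2's expected payoff from each pure strategy against the given mix.
I: (2/7)·8 + (1/7)·0 + (4/7)·2 = 24/7
II: (2/7)·1 + (1/7)·5 + (4/7)·1 = 11/7
III: (2/7)·9 + (1/7)·7 + (4/7)·6 = 7
Highest expected payoff is 7, from III.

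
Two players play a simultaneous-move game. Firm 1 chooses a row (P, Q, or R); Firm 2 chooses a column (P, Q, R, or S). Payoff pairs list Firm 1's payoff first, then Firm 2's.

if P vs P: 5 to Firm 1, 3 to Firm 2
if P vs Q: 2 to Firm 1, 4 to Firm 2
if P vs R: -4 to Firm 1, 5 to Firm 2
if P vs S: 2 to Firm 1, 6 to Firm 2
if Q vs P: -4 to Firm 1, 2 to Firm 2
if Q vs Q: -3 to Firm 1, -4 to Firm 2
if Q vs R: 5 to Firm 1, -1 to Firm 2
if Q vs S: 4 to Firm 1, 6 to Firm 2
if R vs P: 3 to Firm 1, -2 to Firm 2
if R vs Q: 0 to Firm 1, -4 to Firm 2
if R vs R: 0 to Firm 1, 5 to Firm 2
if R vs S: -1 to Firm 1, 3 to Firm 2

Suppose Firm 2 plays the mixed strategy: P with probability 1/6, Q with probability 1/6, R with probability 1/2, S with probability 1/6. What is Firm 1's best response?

Q

Firm 1's best reply maximizes expected payoff against the mix.
P: (1/6)·5 + (1/6)·2 + (1/2)·(-4) + (1/6)·2 = -1/2
Q: (1/6)·(-4) + (1/6)·(-3) + (1/2)·5 + (1/6)·4 = 2
R: (1/6)·3 + (1/6)·0 + (1/2)·0 + (1/6)·(-1) = 1/3
Highest expected payoff is 2, from Q.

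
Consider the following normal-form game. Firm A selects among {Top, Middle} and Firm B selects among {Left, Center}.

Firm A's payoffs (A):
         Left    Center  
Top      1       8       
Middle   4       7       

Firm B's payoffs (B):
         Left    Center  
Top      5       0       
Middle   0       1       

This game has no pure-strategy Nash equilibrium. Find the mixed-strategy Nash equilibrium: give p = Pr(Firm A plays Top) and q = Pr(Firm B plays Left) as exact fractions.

p = 1/6, q = 1/4

In a mixed NE each player is indifferent between their pure strategies, so the opponent's mix sets the indifference.
Firm B indifferent between Left and Center: p·5 + (1−p)·0 = p·0 + (1−p)·1 ⟹ 0 + 5p = 1 + (-1)p ⟹ p = 1/6.
Firm A indifferent between Top and Middle: q·1 + (1−q)·8 = q·4 + (1−q)·7 ⟹ 8 + (-7)q = 7 + (-3)q ⟹ q = 1/4.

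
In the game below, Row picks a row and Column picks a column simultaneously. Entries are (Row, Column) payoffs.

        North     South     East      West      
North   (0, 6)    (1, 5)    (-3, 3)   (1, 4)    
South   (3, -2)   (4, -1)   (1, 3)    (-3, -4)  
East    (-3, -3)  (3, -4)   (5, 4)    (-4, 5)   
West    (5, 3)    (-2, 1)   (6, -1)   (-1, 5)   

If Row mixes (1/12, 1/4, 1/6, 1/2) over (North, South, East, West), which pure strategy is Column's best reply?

Column's best reply maximizes expected payoff against the mix.
North: (1/12)·6 + (1/4)·(-2) + (1/6)·(-3) + (1/2)·3 = 1
South: (1/12)·5 + (1/4)·(-1) + (1/6)·(-4) + (1/2)·1 = 0
East: (1/12)·3 + (1/4)·3 + (1/6)·4 + (1/2)·(-1) = 7/6
West: (1/12)·4 + (1/4)·(-4) + (1/6)·5 + (1/2)·5 = 8/3
Highest expected payoff is 8/3, from West.

West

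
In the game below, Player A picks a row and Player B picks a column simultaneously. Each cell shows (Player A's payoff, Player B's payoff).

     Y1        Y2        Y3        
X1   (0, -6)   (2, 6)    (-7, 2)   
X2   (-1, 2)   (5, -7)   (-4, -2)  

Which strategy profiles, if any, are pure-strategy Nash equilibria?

No pure-strategy Nash equilibrium

Find each player's best response to every opponent strategy; NE are the intersections.
Player A's best responses — vs Y1: X1 (payoff 0); vs Y2: X2 (payoff 5); vs Y3: X2 (payoff -4).
Player B's best responses — vs X1: Y2 (payoff 6); vs X2: Y1 (payoff 2).
No cell has both players best-responding. For instance, Player A's best reply to Y3 is X2, but against X2 Player B prefers Y1 over Y3.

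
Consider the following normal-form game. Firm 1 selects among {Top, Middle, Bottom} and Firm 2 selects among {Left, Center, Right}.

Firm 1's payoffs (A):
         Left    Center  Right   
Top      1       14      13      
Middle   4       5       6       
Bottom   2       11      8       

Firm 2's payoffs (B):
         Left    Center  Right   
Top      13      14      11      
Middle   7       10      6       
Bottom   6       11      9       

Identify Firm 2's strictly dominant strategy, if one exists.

Center

A strategy is strictly dominant if it gives Firm 2 a strictly higher payoff than every other strategy, against every choice by the opponent.
Center strictly dominates: vs Top: 14 > each of {13, 11}; vs Middle: 10 > each of {7, 6}; vs Bottom: 11 > each of {6, 9}.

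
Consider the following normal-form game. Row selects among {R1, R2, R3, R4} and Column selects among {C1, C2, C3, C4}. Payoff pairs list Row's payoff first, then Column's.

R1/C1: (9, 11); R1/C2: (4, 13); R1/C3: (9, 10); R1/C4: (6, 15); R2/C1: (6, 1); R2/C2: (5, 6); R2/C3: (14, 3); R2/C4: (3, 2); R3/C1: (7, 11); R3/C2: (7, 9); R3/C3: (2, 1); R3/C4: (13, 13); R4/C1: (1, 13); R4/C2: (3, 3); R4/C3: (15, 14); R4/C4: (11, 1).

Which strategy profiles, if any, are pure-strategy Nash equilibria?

Check mutual best responses: a cell is a NE iff neither player can gain by unilaterally deviating.
Row's best responses — vs C1: R1 (payoff 9); vs C2: R3 (payoff 7); vs C3: R4 (payoff 15); vs C4: R3 (payoff 13).
Column's best responses — vs R1: C4 (payoff 15); vs R2: C2 (payoff 6); vs R3: C4 (payoff 13); vs R4: C3 (payoff 14).
Mutual best responses occur at (R3, C4) and (R4, C3); at each, neither player gains by switching.

(R3, C4) and (R4, C3)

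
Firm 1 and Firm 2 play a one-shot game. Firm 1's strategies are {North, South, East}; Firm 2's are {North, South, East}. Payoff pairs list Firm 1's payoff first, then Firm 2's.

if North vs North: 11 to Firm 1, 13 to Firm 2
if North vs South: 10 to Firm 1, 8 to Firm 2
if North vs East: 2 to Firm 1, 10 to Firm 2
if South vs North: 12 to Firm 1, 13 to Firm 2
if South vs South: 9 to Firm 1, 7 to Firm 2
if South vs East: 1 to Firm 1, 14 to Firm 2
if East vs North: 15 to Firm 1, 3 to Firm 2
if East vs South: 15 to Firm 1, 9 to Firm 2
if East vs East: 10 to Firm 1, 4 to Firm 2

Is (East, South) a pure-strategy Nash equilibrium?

Holding Firm 2 at South: Firm 1 gets 15 from East, versus 10 from North, 9 from South. No profitable deviation for Firm 1.
Holding Firm 1 at East: Firm 2 gets 9 from South, versus 3 from North, 4 from East. No profitable deviation for Firm 2 either.

Yes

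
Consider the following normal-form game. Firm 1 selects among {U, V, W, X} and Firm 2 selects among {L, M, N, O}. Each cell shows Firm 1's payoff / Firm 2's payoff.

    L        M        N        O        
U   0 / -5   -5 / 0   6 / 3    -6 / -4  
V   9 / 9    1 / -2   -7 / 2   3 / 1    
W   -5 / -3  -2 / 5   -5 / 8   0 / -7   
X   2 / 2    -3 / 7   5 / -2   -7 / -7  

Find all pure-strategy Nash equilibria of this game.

Check mutual best responses: a cell is a NE iff neither player can gain by unilaterally deviating.
Firm 1's best responses — vs L: V (payoff 9); vs M: V (payoff 1); vs N: U (payoff 6); vs O: V (payoff 3).
Firm 2's best responses — vs U: N (payoff 3); vs V: L (payoff 9); vs W: N (payoff 8); vs X: M (payoff 7).
Mutual best responses occur at (U, N) and (V, L); at each, neither player gains by switching.

(U, N) and (V, L)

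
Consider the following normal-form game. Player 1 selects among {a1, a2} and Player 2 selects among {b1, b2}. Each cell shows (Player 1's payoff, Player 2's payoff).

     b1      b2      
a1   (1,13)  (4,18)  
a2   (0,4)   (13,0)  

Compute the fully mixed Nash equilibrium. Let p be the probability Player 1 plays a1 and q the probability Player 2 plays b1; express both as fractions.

p = 4/9, q = 9/10

Each player's mixing probability is pinned down by making the *other* player indifferent.
Player 2 indifferent between b1 and b2: p·13 + (1−p)·4 = p·18 + (1−p)·0 ⟹ 4 + 9p = 0 + 18p ⟹ p = 4/9.
Player 1 indifferent between a1 and a2: q·1 + (1−q)·4 = q·0 + (1−q)·13 ⟹ 4 + (-3)q = 13 + (-13)q ⟹ q = 9/10.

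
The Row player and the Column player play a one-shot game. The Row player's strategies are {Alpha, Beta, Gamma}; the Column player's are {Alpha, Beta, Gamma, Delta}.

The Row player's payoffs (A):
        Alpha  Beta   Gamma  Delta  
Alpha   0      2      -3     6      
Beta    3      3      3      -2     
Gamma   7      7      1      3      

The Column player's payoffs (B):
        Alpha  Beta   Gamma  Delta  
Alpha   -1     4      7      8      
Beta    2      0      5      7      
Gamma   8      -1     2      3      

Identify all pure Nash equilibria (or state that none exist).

Check mutual best responses: a cell is a NE iff neither player can gain by unilaterally deviating.
The Row player's best responses — vs Alpha: Gamma (payoff 7); vs Beta: Gamma (payoff 7); vs Gamma: Beta (payoff 3); vs Delta: Alpha (payoff 6).
The Column player's best responses — vs Alpha: Delta (payoff 8); vs Beta: Delta (payoff 7); vs Gamma: Alpha (payoff 8).
Mutual best responses occur at (Alpha, Delta) and (Gamma, Alpha); at each, neither player gains by switching.

(Alpha, Delta) and (Gamma, Alpha)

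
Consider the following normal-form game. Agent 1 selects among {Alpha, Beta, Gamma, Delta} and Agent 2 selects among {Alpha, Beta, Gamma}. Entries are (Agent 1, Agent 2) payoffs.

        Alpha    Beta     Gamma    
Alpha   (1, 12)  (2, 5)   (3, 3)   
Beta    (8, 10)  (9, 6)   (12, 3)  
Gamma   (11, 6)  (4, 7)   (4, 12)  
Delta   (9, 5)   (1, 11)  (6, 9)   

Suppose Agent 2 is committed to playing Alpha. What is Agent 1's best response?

With Agent 2 fixed at Alpha, Agent 1's payoffs are: Alpha → 1, Beta → 8, Gamma → 11, Delta → 9.
The maximum is 11, achieved by Gamma.

Gamma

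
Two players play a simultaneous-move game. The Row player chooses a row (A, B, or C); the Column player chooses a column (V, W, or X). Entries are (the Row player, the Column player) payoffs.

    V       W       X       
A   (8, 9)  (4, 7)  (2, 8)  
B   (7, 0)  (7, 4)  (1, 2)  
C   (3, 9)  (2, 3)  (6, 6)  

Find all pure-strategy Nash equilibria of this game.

A profile is a Nash equilibrium when each player is best-responding to the other.
The Row player's best responses — vs V: A (payoff 8); vs W: B (payoff 7); vs X: C (payoff 6).
The Column player's best responses — vs A: V (payoff 9); vs B: W (payoff 4); vs C: V (payoff 9).
Mutual best responses occur at (A, V) and (B, W); at each, neither player gains by switching.

(A, V) and (B, W)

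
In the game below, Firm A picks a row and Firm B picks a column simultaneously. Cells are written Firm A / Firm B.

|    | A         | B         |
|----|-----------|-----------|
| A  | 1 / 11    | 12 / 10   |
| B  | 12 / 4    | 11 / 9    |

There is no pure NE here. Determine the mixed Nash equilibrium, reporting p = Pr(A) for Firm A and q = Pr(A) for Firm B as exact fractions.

In a mixed NE each player is indifferent between their pure strategies, so the opponent's mix sets the indifference.
Firm B indifferent between A and B: p·11 + (1−p)·4 = p·10 + (1−p)·9 ⟹ 4 + 7p = 9 + 1p ⟹ p = 5/6.
Firm A indifferent between A and B: q·1 + (1−q)·12 = q·12 + (1−q)·11 ⟹ 12 + (-11)q = 11 + 1q ⟹ q = 1/12.

p = 5/6, q = 1/12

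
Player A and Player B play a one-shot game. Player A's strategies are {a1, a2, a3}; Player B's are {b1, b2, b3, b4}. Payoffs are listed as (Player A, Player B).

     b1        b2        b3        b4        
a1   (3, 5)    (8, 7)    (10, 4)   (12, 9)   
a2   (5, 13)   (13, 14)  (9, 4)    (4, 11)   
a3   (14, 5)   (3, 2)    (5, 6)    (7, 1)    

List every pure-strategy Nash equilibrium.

(a1, b4) and (a2, b2)

A profile is a Nash equilibrium when each player is best-responding to the other.
Player A's best responses — vs b1: a3 (payoff 14); vs b2: a2 (payoff 13); vs b3: a1 (payoff 10); vs b4: a1 (payoff 12).
Player B's best responses — vs a1: b4 (payoff 9); vs a2: b2 (payoff 14); vs a3: b3 (payoff 6).
Mutual best responses occur at (a1, b4) and (a2, b2); at each, neither player gains by switching.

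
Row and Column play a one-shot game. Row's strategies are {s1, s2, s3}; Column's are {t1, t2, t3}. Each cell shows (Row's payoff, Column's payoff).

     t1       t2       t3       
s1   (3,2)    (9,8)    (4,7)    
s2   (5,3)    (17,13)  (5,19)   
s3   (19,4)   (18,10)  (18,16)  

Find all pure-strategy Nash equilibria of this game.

(s3, t3)

A profile is a Nash equilibrium when each player is best-responding to the other.
Row's best responses — vs t1: s3 (payoff 19); vs t2: s3 (payoff 18); vs t3: s3 (payoff 18).
Column's best responses — vs s1: t2 (payoff 8); vs s2: t3 (payoff 19); vs s3: t3 (payoff 16).
The only mutual best response is (s3, t3); neither player gains by switching there.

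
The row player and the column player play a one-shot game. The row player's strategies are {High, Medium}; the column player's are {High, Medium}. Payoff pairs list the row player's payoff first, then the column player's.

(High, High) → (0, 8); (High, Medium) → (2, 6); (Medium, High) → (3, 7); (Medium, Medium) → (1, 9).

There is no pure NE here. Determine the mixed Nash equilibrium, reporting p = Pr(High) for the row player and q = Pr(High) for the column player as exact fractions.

Each player's mixing probability is pinned down by making the *other* player indifferent.
The column player indifferent between High and Medium: p·8 + (1−p)·7 = p·6 + (1−p)·9 ⟹ 7 + 1p = 9 + (-3)p ⟹ p = 1/2.
The row player indifferent between High and Medium: q·0 + (1−q)·2 = q·3 + (1−q)·1 ⟹ 2 + (-2)q = 1 + 2q ⟹ q = 1/4.

p = 1/2, q = 1/4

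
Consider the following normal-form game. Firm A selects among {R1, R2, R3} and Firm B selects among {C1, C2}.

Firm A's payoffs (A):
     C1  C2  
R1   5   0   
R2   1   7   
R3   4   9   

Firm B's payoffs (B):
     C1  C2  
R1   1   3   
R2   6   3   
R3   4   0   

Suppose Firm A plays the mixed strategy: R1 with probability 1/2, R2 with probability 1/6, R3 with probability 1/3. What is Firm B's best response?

C1

Firm B's best reply maximizes expected payoff against the mix.
C1: (1/2)·1 + (1/6)·6 + (1/3)·4 = 17/6
C2: (1/2)·3 + (1/6)·3 + (1/3)·0 = 2
Highest expected payoff is 17/6, from C1.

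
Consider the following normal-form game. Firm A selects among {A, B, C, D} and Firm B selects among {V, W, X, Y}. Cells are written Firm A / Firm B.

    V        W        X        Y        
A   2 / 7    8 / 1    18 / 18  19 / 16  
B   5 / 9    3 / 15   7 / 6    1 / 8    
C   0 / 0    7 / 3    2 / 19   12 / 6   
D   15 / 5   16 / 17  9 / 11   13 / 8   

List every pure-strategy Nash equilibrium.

(A, X) and (D, W)

Check mutual best responses: a cell is a NE iff neither player can gain by unilaterally deviating.
Firm A's best responses — vs V: D (payoff 15); vs W: D (payoff 16); vs X: A (payoff 18); vs Y: A (payoff 19).
Firm B's best responses — vs A: X (payoff 18); vs B: W (payoff 15); vs C: X (payoff 19); vs D: W (payoff 17).
Mutual best responses occur at (A, X) and (D, W); at each, neither player gains by switching.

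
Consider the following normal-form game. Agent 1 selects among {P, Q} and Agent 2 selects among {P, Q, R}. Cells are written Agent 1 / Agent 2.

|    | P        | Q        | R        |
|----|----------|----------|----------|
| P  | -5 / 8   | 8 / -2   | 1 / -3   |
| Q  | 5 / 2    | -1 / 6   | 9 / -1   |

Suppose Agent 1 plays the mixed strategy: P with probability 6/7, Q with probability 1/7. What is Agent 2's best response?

P

Agent 2's best reply maximizes expected payoff against the mix.
P: (6/7)·8 + (1/7)·2 = 50/7
Q: (6/7)·(-2) + (1/7)·6 = -6/7
R: (6/7)·(-3) + (1/7)·(-1) = -19/7
Highest expected payoff is 50/7, from P.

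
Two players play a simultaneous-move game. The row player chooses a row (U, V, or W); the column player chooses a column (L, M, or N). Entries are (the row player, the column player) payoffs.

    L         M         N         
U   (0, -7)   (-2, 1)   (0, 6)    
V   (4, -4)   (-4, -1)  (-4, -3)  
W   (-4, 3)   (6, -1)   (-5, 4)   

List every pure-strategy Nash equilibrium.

Check mutual best responses: a cell is a NE iff neither player can gain by unilaterally deviating.
The row player's best responses — vs L: V (payoff 4); vs M: W (payoff 6); vs N: U (payoff 0).
The column player's best responses — vs U: N (payoff 6); vs V: M (payoff -1); vs W: N (payoff 4).
The only mutual best response is (U, N); neither player gains by switching there.

(U, N)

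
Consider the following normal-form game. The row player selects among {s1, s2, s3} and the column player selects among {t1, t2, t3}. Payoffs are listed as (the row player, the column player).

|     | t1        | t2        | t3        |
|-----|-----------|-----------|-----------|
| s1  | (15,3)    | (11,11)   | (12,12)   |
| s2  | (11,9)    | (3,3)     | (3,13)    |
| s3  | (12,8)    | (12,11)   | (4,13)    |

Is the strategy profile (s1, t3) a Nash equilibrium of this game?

Holding the column player at t3: the row player gets 12 from s1, versus 3 from s2, 4 from s3. No profitable deviation for the row player.
Holding the row player at s1: the column player gets 12 from t3, versus 3 from t1, 11 from t2. No profitable deviation for the column player either.

Yes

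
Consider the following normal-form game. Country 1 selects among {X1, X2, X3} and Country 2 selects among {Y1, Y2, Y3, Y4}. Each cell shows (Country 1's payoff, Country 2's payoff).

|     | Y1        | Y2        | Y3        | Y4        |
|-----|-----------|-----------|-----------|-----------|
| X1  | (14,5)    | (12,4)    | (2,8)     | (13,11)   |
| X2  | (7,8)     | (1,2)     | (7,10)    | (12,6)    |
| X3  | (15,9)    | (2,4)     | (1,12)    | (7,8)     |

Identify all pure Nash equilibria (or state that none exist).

Check mutual best responses: a cell is a NE iff neither player can gain by unilaterally deviating.
Country 1's best responses — vs Y1: X3 (payoff 15); vs Y2: X1 (payoff 12); vs Y3: X2 (payoff 7); vs Y4: X1 (payoff 13).
Country 2's best responses — vs X1: Y4 (payoff 11); vs X2: Y3 (payoff 10); vs X3: Y3 (payoff 12).
Mutual best responses occur at (X1, Y4) and (X2, Y3); at each, neither player gains by switching.

(X1, Y4) and (X2, Y3)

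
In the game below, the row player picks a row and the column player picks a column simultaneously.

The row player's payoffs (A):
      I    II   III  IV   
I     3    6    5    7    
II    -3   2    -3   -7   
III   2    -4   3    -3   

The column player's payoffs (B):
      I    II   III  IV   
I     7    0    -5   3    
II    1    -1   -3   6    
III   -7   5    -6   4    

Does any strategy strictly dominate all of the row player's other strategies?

Check whether one of the row player's strategies beats all alternatives regardless of what the opponent does.
I strictly dominates: vs I: 3 > each of {-3, 2}; vs II: 6 > each of {2, -4}; vs III: 5 > each of {-3, 3}; vs IV: 7 > each of {-7, -3}.

I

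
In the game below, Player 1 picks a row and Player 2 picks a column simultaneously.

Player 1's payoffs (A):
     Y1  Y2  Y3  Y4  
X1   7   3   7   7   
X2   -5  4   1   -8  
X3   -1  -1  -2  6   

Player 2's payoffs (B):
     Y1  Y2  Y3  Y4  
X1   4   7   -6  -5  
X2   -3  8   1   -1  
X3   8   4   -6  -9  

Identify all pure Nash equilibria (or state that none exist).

Check mutual best responses: a cell is a NE iff neither player can gain by unilaterally deviating.
Player 1's best responses — vs Y1: X1 (payoff 7); vs Y2: X2 (payoff 4); vs Y3: X1 (payoff 7); vs Y4: X1 (payoff 7).
Player 2's best responses — vs X1: Y2 (payoff 7); vs X2: Y2 (payoff 8); vs X3: Y1 (payoff 8).
The only mutual best response is (X2, Y2); neither player gains by switching there.

(X2, Y2)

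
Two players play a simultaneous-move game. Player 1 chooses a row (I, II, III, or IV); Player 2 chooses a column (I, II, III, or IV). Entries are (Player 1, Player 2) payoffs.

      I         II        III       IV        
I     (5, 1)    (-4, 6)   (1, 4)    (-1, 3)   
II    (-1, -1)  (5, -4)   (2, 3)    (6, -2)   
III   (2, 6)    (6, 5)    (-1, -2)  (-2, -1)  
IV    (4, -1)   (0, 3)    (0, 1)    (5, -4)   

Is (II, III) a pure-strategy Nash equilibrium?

Holding Player 2 at III: Player 1 gets 2 from II, versus 1 from I, -1 from III, 0 from IV. No profitable deviation for Player 1.
Holding Player 1 at II: Player 2 gets 3 from III, versus -1 from I, -4 from II, -2 from IV. No profitable deviation for Player 2 either.

Yes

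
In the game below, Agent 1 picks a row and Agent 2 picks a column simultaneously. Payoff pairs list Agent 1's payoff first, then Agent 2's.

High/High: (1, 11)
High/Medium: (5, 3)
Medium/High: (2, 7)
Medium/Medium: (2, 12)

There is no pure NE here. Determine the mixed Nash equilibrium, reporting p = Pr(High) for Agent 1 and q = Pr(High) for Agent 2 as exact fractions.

Each player's mixing probability is pinned down by making the *other* player indifferent.
Agent 2 indifferent between High and Medium: p·11 + (1−p)·7 = p·3 + (1−p)·12 ⟹ 7 + 4p = 12 + (-9)p ⟹ p = 5/13.
Agent 1 indifferent between High and Medium: q·1 + (1−q)·5 = q·2 + (1−q)·2 ⟹ 5 + (-4)q = 2 + 0q ⟹ q = 3/4.

p = 5/13, q = 3/4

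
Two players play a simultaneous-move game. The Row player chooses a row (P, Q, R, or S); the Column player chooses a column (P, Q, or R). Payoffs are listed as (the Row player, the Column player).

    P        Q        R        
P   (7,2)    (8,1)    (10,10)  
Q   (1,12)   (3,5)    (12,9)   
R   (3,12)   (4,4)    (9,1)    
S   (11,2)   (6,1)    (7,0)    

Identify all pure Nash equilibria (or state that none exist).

A profile is a Nash equilibrium when each player is best-responding to the other.
The Row player's best responses — vs P: S (payoff 11); vs Q: P (payoff 8); vs R: Q (payoff 12).
The Column player's best responses — vs P: R (payoff 10); vs Q: P (payoff 12); vs R: P (payoff 12); vs S: P (payoff 2).
The only mutual best response is (S, P); neither player gains by switching there.

(S, P)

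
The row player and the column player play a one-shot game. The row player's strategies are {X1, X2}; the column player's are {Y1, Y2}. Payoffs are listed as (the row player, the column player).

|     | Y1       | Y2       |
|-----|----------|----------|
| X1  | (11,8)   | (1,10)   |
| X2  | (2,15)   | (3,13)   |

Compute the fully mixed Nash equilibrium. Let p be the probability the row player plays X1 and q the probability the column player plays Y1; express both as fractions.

p = 1/2, q = 2/11

Each player's mixing probability is pinned down by making the *other* player indifferent.
The column player indifferent between Y1 and Y2: p·8 + (1−p)·15 = p·10 + (1−p)·13 ⟹ 15 + (-7)p = 13 + (-3)p ⟹ p = 1/2.
The row player indifferent between X1 and X2: q·11 + (1−q)·1 = q·2 + (1−q)·3 ⟹ 1 + 10q = 3 + (-1)q ⟹ q = 2/11.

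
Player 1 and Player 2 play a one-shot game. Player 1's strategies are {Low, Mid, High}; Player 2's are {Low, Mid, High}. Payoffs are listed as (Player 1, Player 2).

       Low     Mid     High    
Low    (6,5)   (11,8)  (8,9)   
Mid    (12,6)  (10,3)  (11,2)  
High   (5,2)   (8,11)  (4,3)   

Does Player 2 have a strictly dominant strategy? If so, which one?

Check whether one of Player 2's strategies beats all alternatives regardless of what the opponent does.
Low is not dominant: against Low, Mid gives 8 > 5.
Mid is not dominant: against Low, High gives 9 > 8.
High is not dominant: against Mid, Low gives 6 > 2.
No single strategy is best against every opponent action.

None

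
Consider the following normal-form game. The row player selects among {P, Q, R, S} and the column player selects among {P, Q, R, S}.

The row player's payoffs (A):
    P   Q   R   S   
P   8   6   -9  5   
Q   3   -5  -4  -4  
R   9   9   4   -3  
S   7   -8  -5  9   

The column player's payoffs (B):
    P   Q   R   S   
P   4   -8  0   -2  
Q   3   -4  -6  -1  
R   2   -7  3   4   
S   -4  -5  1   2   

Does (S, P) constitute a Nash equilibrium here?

No

Holding the column player at P: the row player gets 7 from S but could get 9 by switching to R. The row player has a profitable deviation.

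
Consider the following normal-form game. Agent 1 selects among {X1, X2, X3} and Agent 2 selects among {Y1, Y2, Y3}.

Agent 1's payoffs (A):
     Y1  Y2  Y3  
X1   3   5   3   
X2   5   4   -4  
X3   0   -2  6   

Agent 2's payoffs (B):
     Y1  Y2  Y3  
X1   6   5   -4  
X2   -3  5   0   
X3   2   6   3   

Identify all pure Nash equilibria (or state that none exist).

There is no pure-strategy Nash equilibrium

Find each player's best response to every opponent strategy; NE are the intersections.
Agent 1's best responses — vs Y1: X2 (payoff 5); vs Y2: X1 (payoff 5); vs Y3: X3 (payoff 6).
Agent 2's best responses — vs X1: Y1 (payoff 6); vs X2: Y2 (payoff 5); vs X3: Y2 (payoff 6).
No cell has both players best-responding. For instance, Agent 1's best reply to Y1 is X2, but against X2 Agent 2 prefers Y2 over Y1.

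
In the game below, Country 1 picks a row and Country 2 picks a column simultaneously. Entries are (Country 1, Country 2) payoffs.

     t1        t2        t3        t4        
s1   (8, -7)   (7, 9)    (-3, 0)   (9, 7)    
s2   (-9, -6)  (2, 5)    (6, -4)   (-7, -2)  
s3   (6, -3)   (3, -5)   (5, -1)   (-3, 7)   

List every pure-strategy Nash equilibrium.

(s1, t2)

Find each player's best response to every opponent strategy; NE are the intersections.
Country 1's best responses — vs t1: s1 (payoff 8); vs t2: s1 (payoff 7); vs t3: s2 (payoff 6); vs t4: s1 (payoff 9).
Country 2's best responses — vs s1: t2 (payoff 9); vs s2: t2 (payoff 5); vs s3: t4 (payoff 7).
The only mutual best response is (s1, t2); neither player gains by switching there.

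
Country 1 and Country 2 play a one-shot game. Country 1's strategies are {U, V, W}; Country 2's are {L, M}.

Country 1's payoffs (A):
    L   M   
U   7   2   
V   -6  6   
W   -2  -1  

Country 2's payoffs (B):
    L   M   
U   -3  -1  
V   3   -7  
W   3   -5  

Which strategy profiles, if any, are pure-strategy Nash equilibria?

A profile is a Nash equilibrium when each player is best-responding to the other.
Country 1's best responses — vs L: U (payoff 7); vs M: V (payoff 6).
Country 2's best responses — vs U: M (payoff -1); vs V: L (payoff 3); vs W: L (payoff 3).
No cell has both players best-responding. For instance, Country 1's best reply to M is V, but against V Country 2 prefers L over M.

None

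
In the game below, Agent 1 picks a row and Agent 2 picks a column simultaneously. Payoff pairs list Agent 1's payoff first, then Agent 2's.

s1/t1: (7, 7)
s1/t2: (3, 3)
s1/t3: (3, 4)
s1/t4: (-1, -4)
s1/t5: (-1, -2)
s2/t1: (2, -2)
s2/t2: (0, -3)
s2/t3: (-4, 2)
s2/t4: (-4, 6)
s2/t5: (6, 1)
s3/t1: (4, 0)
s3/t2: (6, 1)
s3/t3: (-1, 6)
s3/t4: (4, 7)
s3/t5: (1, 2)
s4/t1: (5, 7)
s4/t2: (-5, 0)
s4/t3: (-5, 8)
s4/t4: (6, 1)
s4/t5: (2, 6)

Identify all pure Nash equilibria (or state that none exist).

Find each player's best response to every opponent strategy; NE are the intersections.
Agent 1's best responses — vs t1: s1 (payoff 7); vs t2: s3 (payoff 6); vs t3: s1 (payoff 3); vs t4: s4 (payoff 6); vs t5: s2 (payoff 6).
Agent 2's best responses — vs s1: t1 (payoff 7); vs s2: t4 (payoff 6); vs s3: t4 (payoff 7); vs s4: t3 (payoff 8).
The only mutual best response is (s1, t1); neither player gains by switching there.

(s1, t1)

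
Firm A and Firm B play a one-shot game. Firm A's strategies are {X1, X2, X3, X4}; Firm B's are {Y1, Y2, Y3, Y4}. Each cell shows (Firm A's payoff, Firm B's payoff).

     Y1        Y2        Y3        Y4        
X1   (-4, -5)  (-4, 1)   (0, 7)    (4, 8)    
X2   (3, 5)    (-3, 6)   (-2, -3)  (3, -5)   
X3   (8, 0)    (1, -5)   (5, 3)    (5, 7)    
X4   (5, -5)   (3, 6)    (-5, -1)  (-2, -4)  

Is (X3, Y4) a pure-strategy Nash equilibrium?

Holding Firm B at Y4: Firm A gets 5 from X3, versus 4 from X1, 3 from X2, -2 from X4. No profitable deviation for Firm A.
Holding Firm A at X3: Firm B gets 7 from Y4, versus 0 from Y1, -5 from Y2, 3 from Y3. No profitable deviation for Firm B either.

Yes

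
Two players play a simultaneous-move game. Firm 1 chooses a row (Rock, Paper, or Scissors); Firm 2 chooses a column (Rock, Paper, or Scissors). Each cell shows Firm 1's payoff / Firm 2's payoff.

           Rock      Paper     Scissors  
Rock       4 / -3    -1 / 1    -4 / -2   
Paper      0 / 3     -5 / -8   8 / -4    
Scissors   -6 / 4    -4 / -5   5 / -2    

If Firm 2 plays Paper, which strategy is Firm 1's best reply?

Rock

With Firm 2 fixed at Paper, Firm 1's payoffs are: Rock → -1, Paper → -5, Scissors → -4.
The maximum is -1, achieved by Rock.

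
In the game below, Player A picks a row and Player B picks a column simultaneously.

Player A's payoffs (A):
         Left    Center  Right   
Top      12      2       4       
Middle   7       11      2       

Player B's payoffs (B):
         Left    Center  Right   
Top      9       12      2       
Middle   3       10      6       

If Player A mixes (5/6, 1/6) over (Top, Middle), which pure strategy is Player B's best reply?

Player B's best reply maximizes expected payoff against the mix.
Left: (5/6)·9 + (1/6)·3 = 8
Center: (5/6)·12 + (1/6)·10 = 35/3
Right: (5/6)·2 + (1/6)·6 = 8/3
Highest expected payoff is 35/3, from Center.

Center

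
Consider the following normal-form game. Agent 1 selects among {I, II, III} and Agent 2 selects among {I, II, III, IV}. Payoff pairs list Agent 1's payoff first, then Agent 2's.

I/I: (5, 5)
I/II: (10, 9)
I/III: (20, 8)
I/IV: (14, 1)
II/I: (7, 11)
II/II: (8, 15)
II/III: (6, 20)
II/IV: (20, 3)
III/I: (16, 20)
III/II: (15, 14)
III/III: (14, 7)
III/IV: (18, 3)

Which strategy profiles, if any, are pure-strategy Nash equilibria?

A profile is a Nash equilibrium when each player is best-responding to the other.
Agent 1's best responses — vs I: III (payoff 16); vs II: III (payoff 15); vs III: I (payoff 20); vs IV: II (payoff 20).
Agent 2's best responses — vs I: II (payoff 9); vs II: III (payoff 20); vs III: I (payoff 20).
The only mutual best response is (III, I); neither player gains by switching there.

(III, I)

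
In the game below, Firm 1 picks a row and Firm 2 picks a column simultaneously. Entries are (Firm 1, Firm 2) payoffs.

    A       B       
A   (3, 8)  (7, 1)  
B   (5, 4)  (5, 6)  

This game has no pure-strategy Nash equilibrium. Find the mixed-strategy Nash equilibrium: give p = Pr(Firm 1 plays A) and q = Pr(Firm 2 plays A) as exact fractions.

p = 2/9, q = 1/2

In a mixed NE each player is indifferent between their pure strategies, so the opponent's mix sets the indifference.
Firm 2 indifferent between A and B: p·8 + (1−p)·4 = p·1 + (1−p)·6 ⟹ 4 + 4p = 6 + (-5)p ⟹ p = 2/9.
Firm 1 indifferent between A and B: q·3 + (1−q)·7 = q·5 + (1−q)·5 ⟹ 7 + (-4)q = 5 + 0q ⟹ q = 1/2.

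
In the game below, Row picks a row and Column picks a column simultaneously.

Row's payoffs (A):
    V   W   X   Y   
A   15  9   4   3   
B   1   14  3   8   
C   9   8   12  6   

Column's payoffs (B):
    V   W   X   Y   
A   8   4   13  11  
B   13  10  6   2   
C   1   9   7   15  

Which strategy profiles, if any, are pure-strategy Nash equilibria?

A profile is a Nash equilibrium when each player is best-responding to the other.
Row's best responses — vs V: A (payoff 15); vs W: B (payoff 14); vs X: C (payoff 12); vs Y: B (payoff 8).
Column's best responses — vs A: X (payoff 13); vs B: V (payoff 13); vs C: Y (payoff 15).
No cell has both players best-responding. For instance, Row's best reply to V is A, but against A Column prefers X over V.

None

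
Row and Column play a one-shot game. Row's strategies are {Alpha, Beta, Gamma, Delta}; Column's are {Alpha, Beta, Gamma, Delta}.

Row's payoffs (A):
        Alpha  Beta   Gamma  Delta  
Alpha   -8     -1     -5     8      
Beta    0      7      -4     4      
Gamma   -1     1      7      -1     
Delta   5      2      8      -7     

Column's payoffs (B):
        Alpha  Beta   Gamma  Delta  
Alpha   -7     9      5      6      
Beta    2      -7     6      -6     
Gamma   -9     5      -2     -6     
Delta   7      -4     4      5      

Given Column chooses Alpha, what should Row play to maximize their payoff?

With Column fixed at Alpha, Row's payoffs are: Alpha → -8, Beta → 0, Gamma → -1, Delta → 5.
The maximum is 5, achieved by Delta.

Delta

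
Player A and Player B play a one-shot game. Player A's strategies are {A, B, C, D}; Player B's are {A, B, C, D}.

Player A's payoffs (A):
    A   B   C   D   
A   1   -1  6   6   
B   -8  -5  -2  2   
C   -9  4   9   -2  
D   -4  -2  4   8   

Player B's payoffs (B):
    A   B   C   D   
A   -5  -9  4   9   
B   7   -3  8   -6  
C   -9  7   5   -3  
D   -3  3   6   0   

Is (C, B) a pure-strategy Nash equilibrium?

Holding Player B at B: Player A gets 4 from C, versus -1 from A, -5 from B, -2 from D. No profitable deviation for Player A.
Holding Player A at C: Player B gets 7 from B, versus -9 from A, 5 from C, -3 from D. No profitable deviation for Player B either.

Yes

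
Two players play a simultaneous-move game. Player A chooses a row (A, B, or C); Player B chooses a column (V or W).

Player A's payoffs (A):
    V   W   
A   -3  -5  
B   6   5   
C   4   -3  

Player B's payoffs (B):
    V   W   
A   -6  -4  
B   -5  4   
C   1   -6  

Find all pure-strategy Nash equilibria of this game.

(B, W)

A profile is a Nash equilibrium when each player is best-responding to the other.
Player A's best responses — vs V: B (payoff 6); vs W: B (payoff 5).
Player B's best responses — vs A: W (payoff -4); vs B: W (payoff 4); vs C: V (payoff 1).
The only mutual best response is (B, W); neither player gains by switching there.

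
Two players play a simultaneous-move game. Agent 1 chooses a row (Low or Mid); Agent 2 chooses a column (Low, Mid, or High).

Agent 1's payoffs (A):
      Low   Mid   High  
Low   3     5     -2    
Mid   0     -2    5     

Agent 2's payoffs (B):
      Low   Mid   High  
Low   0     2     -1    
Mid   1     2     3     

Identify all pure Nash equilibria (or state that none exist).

(Low, Mid) and (Mid, High)

Check mutual best responses: a cell is a NE iff neither player can gain by unilaterally deviating.
Agent 1's best responses — vs Low: Low (payoff 3); vs Mid: Low (payoff 5); vs High: Mid (payoff 5).
Agent 2's best responses — vs Low: Mid (payoff 2); vs Mid: High (payoff 3).
Mutual best responses occur at (Low, Mid) and (Mid, High); at each, neither player gains by switching.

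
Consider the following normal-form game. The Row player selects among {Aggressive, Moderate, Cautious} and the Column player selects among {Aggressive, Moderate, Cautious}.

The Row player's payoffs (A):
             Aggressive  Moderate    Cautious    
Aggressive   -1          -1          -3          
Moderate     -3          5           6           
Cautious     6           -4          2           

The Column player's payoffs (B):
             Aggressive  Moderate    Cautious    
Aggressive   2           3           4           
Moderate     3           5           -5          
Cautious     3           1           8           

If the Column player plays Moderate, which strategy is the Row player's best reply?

Moderate

With the Column player fixed at Moderate, the Row player's payoffs are: Aggressive → -1, Moderate → 5, Cautious → -4.
The maximum is 5, achieved by Moderate.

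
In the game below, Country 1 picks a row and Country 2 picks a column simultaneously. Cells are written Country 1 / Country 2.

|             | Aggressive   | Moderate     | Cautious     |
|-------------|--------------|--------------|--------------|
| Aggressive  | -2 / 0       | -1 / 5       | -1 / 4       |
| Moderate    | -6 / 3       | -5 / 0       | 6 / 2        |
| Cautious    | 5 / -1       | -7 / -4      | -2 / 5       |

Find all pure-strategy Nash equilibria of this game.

A profile is a Nash equilibrium when each player is best-responding to the other.
Country 1's best responses — vs Aggressive: Cautious (payoff 5); vs Moderate: Aggressive (payoff -1); vs Cautious: Moderate (payoff 6).
Country 2's best responses — vs Aggressive: Moderate (payoff 5); vs Moderate: Aggressive (payoff 3); vs Cautious: Cautious (payoff 5).
The only mutual best response is (Aggressive, Moderate); neither player gains by switching there.

(Aggressive, Moderate)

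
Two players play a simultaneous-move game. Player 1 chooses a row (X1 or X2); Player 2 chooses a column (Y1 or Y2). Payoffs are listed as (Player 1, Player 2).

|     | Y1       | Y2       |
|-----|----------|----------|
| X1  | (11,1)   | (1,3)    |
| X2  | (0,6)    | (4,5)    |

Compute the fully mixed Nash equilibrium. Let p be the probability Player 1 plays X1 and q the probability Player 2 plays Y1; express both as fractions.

Each player's mixing probability is pinned down by making the *other* player indifferent.
Player 2 indifferent between Y1 and Y2: p·1 + (1−p)·6 = p·3 + (1−p)·5 ⟹ 6 + (-5)p = 5 + (-2)p ⟹ p = 1/3.
Player 1 indifferent between X1 and X2: q·11 + (1−q)·1 = q·0 + (1−q)·4 ⟹ 1 + 10q = 4 + (-4)q ⟹ q = 3/14.

p = 1/3, q = 3/14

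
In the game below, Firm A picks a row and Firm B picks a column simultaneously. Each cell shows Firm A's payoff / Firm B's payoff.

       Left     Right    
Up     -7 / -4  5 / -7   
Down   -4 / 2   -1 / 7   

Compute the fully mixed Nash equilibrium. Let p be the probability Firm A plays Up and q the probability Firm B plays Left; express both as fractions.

In a mixed NE each player is indifferent between their pure strategies, so the opponent's mix sets the indifference.
Firm B indifferent between Left and Right: p·(-4) + (1−p)·2 = p·(-7) + (1−p)·7 ⟹ 2 + (-6)p = 7 + (-14)p ⟹ p = 5/8.
Firm A indifferent between Up and Down: q·(-7) + (1−q)·5 = q·(-4) + (1−q)·(-1) ⟹ 5 + (-12)q = (-1) + (-3)q ⟹ q = 2/3.

p = 5/8, q = 2/3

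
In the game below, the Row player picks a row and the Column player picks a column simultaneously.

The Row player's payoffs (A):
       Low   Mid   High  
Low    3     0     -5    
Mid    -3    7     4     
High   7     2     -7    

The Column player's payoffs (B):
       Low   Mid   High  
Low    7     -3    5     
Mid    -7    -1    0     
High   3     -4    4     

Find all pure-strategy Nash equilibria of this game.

Check mutual best responses: a cell is a NE iff neither player can gain by unilaterally deviating.
The Row player's best responses — vs Low: High (payoff 7); vs Mid: Mid (payoff 7); vs High: Mid (payoff 4).
The Column player's best responses — vs Low: Low (payoff 7); vs Mid: High (payoff 0); vs High: High (payoff 4).
The only mutual best response is (Mid, High); neither player gains by switching there.

(Mid, High)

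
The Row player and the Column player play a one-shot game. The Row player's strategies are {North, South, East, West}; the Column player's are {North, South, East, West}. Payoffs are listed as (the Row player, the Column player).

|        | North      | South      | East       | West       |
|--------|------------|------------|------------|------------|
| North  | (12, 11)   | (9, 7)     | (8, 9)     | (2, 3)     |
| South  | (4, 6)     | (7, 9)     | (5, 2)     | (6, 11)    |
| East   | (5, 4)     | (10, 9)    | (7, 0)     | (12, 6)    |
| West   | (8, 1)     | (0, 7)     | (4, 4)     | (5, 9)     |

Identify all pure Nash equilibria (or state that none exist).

A profile is a Nash equilibrium when each player is best-responding to the other.
The Row player's best responses — vs North: North (payoff 12); vs South: East (payoff 10); vs East: North (payoff 8); vs West: East (payoff 12).
The Column player's best responses — vs North: North (payoff 11); vs South: West (payoff 11); vs East: South (payoff 9); vs West: West (payoff 9).
Mutual best responses occur at (North, North) and (East, South); at each, neither player gains by switching.

(North, North) and (East, South)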